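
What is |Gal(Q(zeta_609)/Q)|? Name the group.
|Gal(Q(zeta_609)/Q)| = phi(609) = 336; group ≅ (Z/609Z)^* ≅ Z/2Z × Z/6Z × Z/28Z

The n-th cyclotomic polynomial Φ_609(x) is the minimal polynomial of zeta_609 over Q and has degree phi(609) = 336. So Q(zeta_609) is a degree-336 Galois extension with Galois group (Z/609Z)^*. By CRT, (Z/609Z)^* ≅ (Z/3Z)^* × (Z/7Z)^* × (Z/29Z)^*. Each prime-power unit group is (Z/3Z)^* ≅ Z/2Z; (Z/7Z)^* ≅ Z/6Z; (Z/29Z)^* ≅ Z/28Z. Hence Gal(Q(zeta_609)/Q) ≅ Z/2Z × Z/6Z × Z/28Z.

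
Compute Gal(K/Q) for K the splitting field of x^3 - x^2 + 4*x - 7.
Gal(K/Q) = S_3 (symmetric group of order 6)

Compute the discriminant of x^3 + (-1)*x^2 + (4)*x + (-7): Δ = -1087. Since Δ is not a rational square, the Galois group is not contained in A_3; it must be the full S_3 (irreducibility of the cubic rules out anything smaller).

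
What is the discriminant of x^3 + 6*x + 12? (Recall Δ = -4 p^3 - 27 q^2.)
Δ = -4752

For a depressed cubic x^3 + p x + q the discriminant is Δ = -4 p^3 - 27 q^2 = -4*(6)^3 - 27*(12)^2 = -864 - 3888 = -4752.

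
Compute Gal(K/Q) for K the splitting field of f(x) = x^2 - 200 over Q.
Gal(K/Q) = Z/2Z (cyclic of order 2)

x^2 - 200 is irreducible over Q since 200 is not a rational square. The splitting field Q(sqrt(200)) has degree 2 over Q, and its unique nontrivial automorphism is sqrt(200) ↦ -sqrt(200). Hence Gal(Q(sqrt(200))/Q) = Z/2Z.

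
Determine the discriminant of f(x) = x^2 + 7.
Δ = -28

For a quadratic a x^2 + b x + c the discriminant is Δ = b^2 - 4ac = (0)^2 - 4*(1)*(7) = 0 - (28) = -28.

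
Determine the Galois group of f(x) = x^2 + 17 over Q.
Gal(K/Q) = Z/2Z (cyclic of order 2)

x^2 + 17 is irreducible over Q since -17 is not a rational square. The splitting field Q(sqrt(-17)) has degree 2 over Q, and its unique nontrivial automorphism is sqrt(-17) ↦ -sqrt(-17). Hence Gal(Q(sqrt(-17))/Q) = Z/2Z.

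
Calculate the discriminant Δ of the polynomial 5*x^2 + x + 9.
Δ = -179

For a quadratic a x^2 + b x + c the discriminant is Δ = b^2 - 4ac = (1)^2 - 4*(5)*(9) = 1 - (180) = -179.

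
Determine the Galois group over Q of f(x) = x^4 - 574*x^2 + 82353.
Gal(K/Q) = V_4 (Klein four-group, Z/2Z × Z/2Z)

f factors as (x^2 - 283)(x^2 - 291), so the splitting field is K = Q(sqrt(283), sqrt(291)). The elements 283, 291, 82353 are all non-squares in Q, so sqrt(283) and sqrt(291) generate independent quadratic extensions. Thus [K:Q] = 4 and Gal(K/Q) is generated by the two order-2 automorphisms sqrt(283) ↦ -sqrt(283) and sqrt(291) ↦ -sqrt(291), giving V_4.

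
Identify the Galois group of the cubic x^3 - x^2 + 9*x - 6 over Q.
Gal(K/Q) = S_3 (symmetric group of order 6)

Compute the discriminant of x^3 + (-1)*x^2 + (9)*x + (-6): Δ = -2859. Since Δ is not a rational square, the Galois group is not contained in A_3; it must be the full S_3 (irreducibility of the cubic rules out anything smaller).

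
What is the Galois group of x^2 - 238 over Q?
Gal(K/Q) = Z/2Z (cyclic of order 2)

x^2 - 238 is irreducible over Q since 238 is not a rational square. The splitting field Q(sqrt(238)) has degree 2 over Q, and its unique nontrivial automorphism is sqrt(238) ↦ -sqrt(238). Hence Gal(Q(sqrt(238))/Q) = Z/2Z.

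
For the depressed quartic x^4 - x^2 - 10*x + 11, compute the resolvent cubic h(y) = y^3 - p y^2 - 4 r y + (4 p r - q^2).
h(y) = y^3 + y^2 - 44*y - 144

Identify coefficients: p = -1, q = -10, r = 11.
Plug into h(y) = y^3 - p y^2 - 4 r y + (4 p r - q^2):
  h(y) = y^3 - (-1) y^2 - 4*(11) y + (4*(-1)*(11) - (-10)^2)
       = y^3 + (1) y^2 + (-44) y + (-144).
Simplifying: h(y) = y^3 + y^2 - 44*y - 144.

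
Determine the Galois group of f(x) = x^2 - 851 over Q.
Gal(K/Q) = Z/2Z (cyclic of order 2)

x^2 - 851 is irreducible over Q since 851 is not a rational square. The splitting field Q(sqrt(851)) has degree 2 over Q, and its unique nontrivial automorphism is sqrt(851) ↦ -sqrt(851). Hence Gal(Q(sqrt(851))/Q) = Z/2Z.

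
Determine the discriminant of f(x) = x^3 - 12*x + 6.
Δ = 5940

For a depressed cubic x^3 + p x + q the discriminant is Δ = -4 p^3 - 27 q^2 = -4*(-12)^3 - 27*(6)^2 = 6912 - 972 = 5940.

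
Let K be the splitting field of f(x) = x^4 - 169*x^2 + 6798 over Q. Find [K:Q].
[K:Q] = 4

f factors as (x^2 - 103)(x^2 - 66); the splitting field is K = Q(sqrt(103), sqrt(66)). Since 103, 66, and 6798 are all non-squares in Q, the three subfields Q(sqrt(103)), Q(sqrt(66)), Q(sqrt(6798)) are distinct degree-2 extensions, so [K:Q] = 4 (Klein four Galois group).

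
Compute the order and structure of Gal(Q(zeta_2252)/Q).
|Gal(Q(zeta_2252)/Q)| = phi(2252) = 1124; group ≅ (Z/2252Z)^* ≅ Z/2Z × Z/562Z

The n-th cyclotomic polynomial Φ_2252(x) is the minimal polynomial of zeta_2252 over Q and has degree phi(2252) = 1124. So Q(zeta_2252) is a degree-1124 Galois extension with Galois group (Z/2252Z)^*. By CRT, (Z/2252Z)^* ≅ (Z/4Z)^* × (Z/563Z)^*. Each prime-power unit group is (Z/4Z)^* ≅ Z/2Z; (Z/563Z)^* ≅ Z/562Z. Hence Gal(Q(zeta_2252)/Q) ≅ Z/2Z × Z/562Z.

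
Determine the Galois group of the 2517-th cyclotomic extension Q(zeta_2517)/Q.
|Gal(Q(zeta_2517)/Q)| = phi(2517) = 1676; group ≅ (Z/2517Z)^* ≅ Z/2Z × Z/838Z

The n-th cyclotomic polynomial Φ_2517(x) is the minimal polynomial of zeta_2517 over Q and has degree phi(2517) = 1676. So Q(zeta_2517) is a degree-1676 Galois extension with Galois group (Z/2517Z)^*. By CRT, (Z/2517Z)^* ≅ (Z/3Z)^* × (Z/839Z)^*. Each prime-power unit group is (Z/3Z)^* ≅ Z/2Z; (Z/839Z)^* ≅ Z/838Z. Hence Gal(Q(zeta_2517)/Q) ≅ Z/2Z × Z/838Z.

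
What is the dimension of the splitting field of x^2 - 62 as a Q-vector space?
[K:Q] = 2

The polynomial x^2 - 62 is irreducible over Q since 62 is not a perfect square. Its splitting field is Q(sqrt(62)), which has degree 2 over Q.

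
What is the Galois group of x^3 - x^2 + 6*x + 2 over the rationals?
Gal(K/Q) = S_3 (symmetric group of order 6)

Compute the discriminant of x^3 + (-1)*x^2 + (6)*x + (2): Δ = -1144. Since Δ is not a rational square, the Galois group is not contained in A_3; it must be the full S_3 (irreducibility of the cubic rules out anything smaller).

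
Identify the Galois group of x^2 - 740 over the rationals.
Gal(K/Q) = Z/2Z (cyclic of order 2)

x^2 - 740 is irreducible over Q since 740 is not a rational square. The splitting field Q(sqrt(740)) has degree 2 over Q, and its unique nontrivial automorphism is sqrt(740) ↦ -sqrt(740). Hence Gal(Q(sqrt(740))/Q) = Z/2Z.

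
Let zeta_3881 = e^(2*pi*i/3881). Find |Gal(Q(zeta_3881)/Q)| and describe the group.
|Gal(Q(zeta_3881)/Q)| = phi(3881) = 3880; group ≅ (Z/3881Z)^* ≅ Z/3880Z

The n-th cyclotomic polynomial Φ_3881(x) is the minimal polynomial of zeta_3881 over Q and has degree phi(3881) = 3880. So Q(zeta_3881) is a degree-3880 Galois extension with Galois group (Z/3881Z)^*. (Z/3881Z)^* is cyclic since 3881 is an odd prime power (or 4). Hence Gal(Q(zeta_3881)/Q) ≅ Z/3880Z.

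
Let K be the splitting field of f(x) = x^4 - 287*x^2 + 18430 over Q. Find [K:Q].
[K:Q] = 4

f factors as (x^2 - 97)(x^2 - 190); the splitting field is K = Q(sqrt(97), sqrt(190)). Since 97, 190, and 18430 are all non-squares in Q, the three subfields Q(sqrt(97)), Q(sqrt(190)), Q(sqrt(18430)) are distinct degree-2 extensions, so [K:Q] = 4 (Klein four Galois group).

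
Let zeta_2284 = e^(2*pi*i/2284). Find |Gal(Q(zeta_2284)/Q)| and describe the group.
|Gal(Q(zeta_2284)/Q)| = phi(2284) = 1140; group ≅ (Z/2284Z)^* ≅ Z/2Z × Z/570Z

The n-th cyclotomic polynomial Φ_2284(x) is the minimal polynomial of zeta_2284 over Q and has degree phi(2284) = 1140. So Q(zeta_2284) is a degree-1140 Galois extension with Galois group (Z/2284Z)^*. By CRT, (Z/2284Z)^* ≅ (Z/4Z)^* × (Z/571Z)^*. Each prime-power unit group is (Z/4Z)^* ≅ Z/2Z; (Z/571Z)^* ≅ Z/570Z. Hence Gal(Q(zeta_2284)/Q) ≅ Z/2Z × Z/570Z.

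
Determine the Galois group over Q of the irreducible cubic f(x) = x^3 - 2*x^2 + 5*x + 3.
Gal(K/Q) = S_3 (symmetric group of order 6)

Compute the discriminant of x^3 + (-2)*x^2 + (5)*x + (3): Δ = -1087. Since Δ is not a rational square, the Galois group is not contained in A_3; it must be the full S_3 (irreducibility of the cubic rules out anything smaller).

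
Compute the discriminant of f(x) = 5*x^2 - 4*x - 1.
Δ = 36

For a quadratic a x^2 + b x + c the discriminant is Δ = b^2 - 4ac = (-4)^2 - 4*(5)*(-1) = 16 - (-20) = 36.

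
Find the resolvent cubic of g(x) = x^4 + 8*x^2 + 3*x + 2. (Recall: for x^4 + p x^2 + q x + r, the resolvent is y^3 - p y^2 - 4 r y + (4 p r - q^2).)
h(y) = y^3 - 8*y^2 - 8*y + 55

Identify coefficients: p = 8, q = 3, r = 2.
Plug into h(y) = y^3 - p y^2 - 4 r y + (4 p r - q^2):
  h(y) = y^3 - (8) y^2 - 4*(2) y + (4*(8)*(2) - (3)^2)
       = y^3 + (-8) y^2 + (-8) y + (55).
Simplifying: h(y) = y^3 - 8*y^2 - 8*y + 55.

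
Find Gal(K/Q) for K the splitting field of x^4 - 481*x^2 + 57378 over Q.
Gal(K/Q) = V_4 (Klein four-group, Z/2Z × Z/2Z)

f factors as (x^2 - 219)(x^2 - 262), so the splitting field is K = Q(sqrt(219), sqrt(262)). The elements 219, 262, 57378 are all non-squares in Q, so sqrt(219) and sqrt(262) generate independent quadratic extensions. Thus [K:Q] = 4 and Gal(K/Q) is generated by the two order-2 automorphisms sqrt(219) ↦ -sqrt(219) and sqrt(262) ↦ -sqrt(262), giving V_4.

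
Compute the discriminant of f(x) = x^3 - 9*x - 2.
Δ = 2808

For a depressed cubic x^3 + p x + q the discriminant is Δ = -4 p^3 - 27 q^2 = -4*(-9)^3 - 27*(-2)^2 = 2916 - 108 = 2808.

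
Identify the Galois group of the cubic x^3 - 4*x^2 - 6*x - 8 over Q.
Gal(K/Q) = S_3 (symmetric group of order 6)

Compute the discriminant of x^3 + (-4)*x^2 + (-6)*x + (-8): Δ = -5792. Since Δ is not a rational square, the Galois group is not contained in A_3; it must be the full S_3 (irreducibility of the cubic rules out anything smaller).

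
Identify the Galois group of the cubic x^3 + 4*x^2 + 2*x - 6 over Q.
Gal(K/Q) = S_3 (symmetric group of order 6)

Compute the discriminant of x^3 + (4)*x^2 + (2)*x + (-6): Δ = -268. Since Δ is not a rational square, the Galois group is not contained in A_3; it must be the full S_3 (irreducibility of the cubic rules out anything smaller).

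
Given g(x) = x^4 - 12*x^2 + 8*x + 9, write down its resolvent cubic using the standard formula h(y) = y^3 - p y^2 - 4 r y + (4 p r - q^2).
h(y) = y^3 + 12*y^2 - 36*y - 496

Identify coefficients: p = -12, q = 8, r = 9.
Plug into h(y) = y^3 - p y^2 - 4 r y + (4 p r - q^2):
  h(y) = y^3 - (-12) y^2 - 4*(9) y + (4*(-12)*(9) - (8)^2)
       = y^3 + (12) y^2 + (-36) y + (-496).
Simplifying: h(y) = y^3 + 12*y^2 - 36*y - 496.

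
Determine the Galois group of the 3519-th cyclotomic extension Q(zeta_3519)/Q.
|Gal(Q(zeta_3519)/Q)| = phi(3519) = 2112; group ≅ (Z/3519Z)^* ≅ Z/6Z × Z/16Z × Z/22Z

The n-th cyclotomic polynomial Φ_3519(x) is the minimal polynomial of zeta_3519 over Q and has degree phi(3519) = 2112. So Q(zeta_3519) is a degree-2112 Galois extension with Galois group (Z/3519Z)^*. By CRT, (Z/3519Z)^* ≅ (Z/9Z)^* × (Z/17Z)^* × (Z/23Z)^*. Each prime-power unit group is (Z/9Z)^* ≅ Z/6Z; (Z/17Z)^* ≅ Z/16Z; (Z/23Z)^* ≅ Z/22Z. Hence Gal(Q(zeta_3519)/Q) ≅ Z/6Z × Z/16Z × Z/22Z.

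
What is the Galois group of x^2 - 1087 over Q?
Gal(K/Q) = Z/2Z (cyclic of order 2)

x^2 - 1087 is irreducible over Q since 1087 is not a rational square. The splitting field Q(sqrt(1087)) has degree 2 over Q, and its unique nontrivial automorphism is sqrt(1087) ↦ -sqrt(1087). Hence Gal(Q(sqrt(1087))/Q) = Z/2Z.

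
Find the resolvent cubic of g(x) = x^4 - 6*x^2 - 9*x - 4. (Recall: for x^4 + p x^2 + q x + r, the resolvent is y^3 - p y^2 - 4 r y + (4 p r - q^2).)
h(y) = y^3 + 6*y^2 + 16*y + 15

Identify coefficients: p = -6, q = -9, r = -4.
Plug into h(y) = y^3 - p y^2 - 4 r y + (4 p r - q^2):
  h(y) = y^3 - (-6) y^2 - 4*(-4) y + (4*(-6)*(-4) - (-9)^2)
       = y^3 + (6) y^2 + (16) y + (15).
Simplifying: h(y) = y^3 + 6*y^2 + 16*y + 15.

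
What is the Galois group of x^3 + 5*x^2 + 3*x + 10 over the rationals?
Gal(K/Q) = S_3 (symmetric group of order 6)

Compute the discriminant of x^3 + (5)*x^2 + (3)*x + (10): Δ = -4883. Since Δ is not a rational square, the Galois group is not contained in A_3; it must be the full S_3 (irreducibility of the cubic rules out anything smaller).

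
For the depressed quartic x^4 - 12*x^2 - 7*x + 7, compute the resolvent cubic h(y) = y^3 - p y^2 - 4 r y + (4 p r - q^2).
h(y) = y^3 + 12*y^2 - 28*y - 385

Identify coefficients: p = -12, q = -7, r = 7.
Plug into h(y) = y^3 - p y^2 - 4 r y + (4 p r - q^2):
  h(y) = y^3 - (-12) y^2 - 4*(7) y + (4*(-12)*(7) - (-7)^2)
       = y^3 + (12) y^2 + (-28) y + (-385).
Simplifying: h(y) = y^3 + 12*y^2 - 28*y - 385.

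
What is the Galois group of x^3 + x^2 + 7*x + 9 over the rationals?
Gal(K/Q) = S_3 (symmetric group of order 6)

Compute the discriminant of x^3 + (1)*x^2 + (7)*x + (9): Δ = -2412. Since Δ is not a rational square, the Galois group is not contained in A_3; it must be the full S_3 (irreducibility of the cubic rules out anything smaller).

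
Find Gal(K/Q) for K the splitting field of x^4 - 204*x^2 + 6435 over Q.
Gal(K/Q) = V_4 (Klein four-group, Z/2Z × Z/2Z)

f factors as (x^2 - 165)(x^2 - 39), so the splitting field is K = Q(sqrt(165), sqrt(39)). The elements 165, 39, 6435 are all non-squares in Q, so sqrt(165) and sqrt(39) generate independent quadratic extensions. Thus [K:Q] = 4 and Gal(K/Q) is generated by the two order-2 automorphisms sqrt(165) ↦ -sqrt(165) and sqrt(39) ↦ -sqrt(39), giving V_4.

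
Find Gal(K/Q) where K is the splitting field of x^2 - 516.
Gal(K/Q) = Z/2Z (cyclic of order 2)

x^2 - 516 is irreducible over Q since 516 is not a rational square. The splitting field Q(sqrt(516)) has degree 2 over Q, and its unique nontrivial automorphism is sqrt(516) ↦ -sqrt(516). Hence Gal(Q(sqrt(516))/Q) = Z/2Z.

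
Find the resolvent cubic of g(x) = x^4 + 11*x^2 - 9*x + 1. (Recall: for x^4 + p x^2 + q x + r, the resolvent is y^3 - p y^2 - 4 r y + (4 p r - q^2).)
h(y) = y^3 - 11*y^2 - 4*y - 37

Identify coefficients: p = 11, q = -9, r = 1.
Plug into h(y) = y^3 - p y^2 - 4 r y + (4 p r - q^2):
  h(y) = y^3 - (11) y^2 - 4*(1) y + (4*(11)*(1) - (-9)^2)
       = y^3 + (-11) y^2 + (-4) y + (-37).
Simplifying: h(y) = y^3 - 11*y^2 - 4*y - 37.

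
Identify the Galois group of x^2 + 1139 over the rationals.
Gal(K/Q) = Z/2Z (cyclic of order 2)

x^2 + 1139 is irreducible over Q since -1139 is not a rational square. The splitting field Q(sqrt(-1139)) has degree 2 over Q, and its unique nontrivial automorphism is sqrt(-1139) ↦ -sqrt(-1139). Hence Gal(Q(sqrt(-1139))/Q) = Z/2Z.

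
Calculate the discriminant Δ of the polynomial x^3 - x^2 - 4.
Δ = -448

For x^3 + a x^2 + b x + c the discriminant is Δ = 18 a b c - 4 a^3 c + a^2 b^2 - 4 b^3 - 27 c^2.
Plug a = -1, b = 0, c = -4:
  18*(-1)*(0)*(-4) - 4*(-1)^3*(-4) + (-1)^2*(0)^2 - 4*(0)^3 - 27*(-4)^2
  = 0 + (-16) + 0 + (0) + (-432)
  = -448.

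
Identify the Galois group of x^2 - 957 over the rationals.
Gal(K/Q) = Z/2Z (cyclic of order 2)

x^2 - 957 is irreducible over Q since 957 is not a rational square. The splitting field Q(sqrt(957)) has degree 2 over Q, and its unique nontrivial automorphism is sqrt(957) ↦ -sqrt(957). Hence Gal(Q(sqrt(957))/Q) = Z/2Z.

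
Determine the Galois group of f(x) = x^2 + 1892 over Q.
Gal(K/Q) = Z/2Z (cyclic of order 2)

x^2 + 1892 is irreducible over Q since -1892 is not a rational square. The splitting field Q(sqrt(-1892)) has degree 2 over Q, and its unique nontrivial automorphism is sqrt(-1892) ↦ -sqrt(-1892). Hence Gal(Q(sqrt(-1892))/Q) = Z/2Z.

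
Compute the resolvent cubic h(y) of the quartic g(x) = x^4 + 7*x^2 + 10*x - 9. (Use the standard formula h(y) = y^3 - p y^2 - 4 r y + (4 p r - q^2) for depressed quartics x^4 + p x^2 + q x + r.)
h(y) = y^3 - 7*y^2 + 36*y - 352

Identify coefficients: p = 7, q = 10, r = -9.
Plug into h(y) = y^3 - p y^2 - 4 r y + (4 p r - q^2):
  h(y) = y^3 - (7) y^2 - 4*(-9) y + (4*(7)*(-9) - (10)^2)
       = y^3 + (-7) y^2 + (36) y + (-352).
Simplifying: h(y) = y^3 - 7*y^2 + 36*y - 352.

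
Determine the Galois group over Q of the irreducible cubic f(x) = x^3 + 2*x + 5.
Gal(K/Q) = S_3 (symmetric group of order 6)

Compute the discriminant of x^3 + (0)*x^2 + (2)*x + (5): Δ = -707. Since Δ is not a rational square, the Galois group is not contained in A_3; it must be the full S_3 (irreducibility of the cubic rules out anything smaller).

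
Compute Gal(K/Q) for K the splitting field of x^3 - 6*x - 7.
Gal(K/Q) = S_3 (symmetric group of order 6)

Compute the discriminant of x^3 + (0)*x^2 + (-6)*x + (-7): Δ = -459. Since Δ is not a rational square, the Galois group is not contained in A_3; it must be the full S_3 (irreducibility of the cubic rules out anything smaller).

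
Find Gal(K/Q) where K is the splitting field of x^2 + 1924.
Gal(K/Q) = Z/2Z (cyclic of order 2)

x^2 + 1924 is irreducible over Q since -1924 is not a rational square. The splitting field Q(sqrt(-1924)) has degree 2 over Q, and its unique nontrivial automorphism is sqrt(-1924) ↦ -sqrt(-1924). Hence Gal(Q(sqrt(-1924))/Q) = Z/2Z.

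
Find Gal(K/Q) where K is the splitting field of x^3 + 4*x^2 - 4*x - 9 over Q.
Gal(K/Q) = S_3 (symmetric group of order 6)

Compute the discriminant of x^3 + (4)*x^2 + (-4)*x + (-9): Δ = 3221. Since Δ is not a rational square, the Galois group is not contained in A_3; it must be the full S_3 (irreducibility of the cubic rules out anything smaller).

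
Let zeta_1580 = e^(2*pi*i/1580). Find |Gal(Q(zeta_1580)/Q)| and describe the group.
|Gal(Q(zeta_1580)/Q)| = phi(1580) = 624; group ≅ (Z/1580Z)^* ≅ Z/2Z × Z/4Z × Z/78Z

The n-th cyclotomic polynomial Φ_1580(x) is the minimal polynomial of zeta_1580 over Q and has degree phi(1580) = 624. So Q(zeta_1580) is a degree-624 Galois extension with Galois group (Z/1580Z)^*. By CRT, (Z/1580Z)^* ≅ (Z/4Z)^* × (Z/5Z)^* × (Z/79Z)^*. Each prime-power unit group is (Z/4Z)^* ≅ Z/2Z; (Z/5Z)^* ≅ Z/4Z; (Z/79Z)^* ≅ Z/78Z. Hence Gal(Q(zeta_1580)/Q) ≅ Z/2Z × Z/4Z × Z/78Z.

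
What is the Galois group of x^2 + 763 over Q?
Gal(K/Q) = Z/2Z (cyclic of order 2)

x^2 + 763 is irreducible over Q since -763 is not a rational square. The splitting field Q(sqrt(-763)) has degree 2 over Q, and its unique nontrivial automorphism is sqrt(-763) ↦ -sqrt(-763). Hence Gal(Q(sqrt(-763))/Q) = Z/2Z.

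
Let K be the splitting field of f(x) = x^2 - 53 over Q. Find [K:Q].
[K:Q] = 2

The polynomial x^2 - 53 is irreducible over Q since 53 is not a perfect square. Its splitting field is Q(sqrt(53)), which has degree 2 over Q.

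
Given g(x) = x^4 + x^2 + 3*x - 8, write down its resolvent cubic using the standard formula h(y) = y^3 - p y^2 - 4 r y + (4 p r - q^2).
h(y) = y^3 - y^2 + 32*y - 41

Identify coefficients: p = 1, q = 3, r = -8.
Plug into h(y) = y^3 - p y^2 - 4 r y + (4 p r - q^2):
  h(y) = y^3 - (1) y^2 - 4*(-8) y + (4*(1)*(-8) - (3)^2)
       = y^3 + (-1) y^2 + (32) y + (-41).
Simplifying: h(y) = y^3 - y^2 + 32*y - 41.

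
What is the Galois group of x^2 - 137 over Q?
Gal(K/Q) = Z/2Z (cyclic of order 2)

x^2 - 137 is irreducible over Q since 137 is not a rational square. The splitting field Q(sqrt(137)) has degree 2 over Q, and its unique nontrivial automorphism is sqrt(137) ↦ -sqrt(137). Hence Gal(Q(sqrt(137))/Q) = Z/2Z.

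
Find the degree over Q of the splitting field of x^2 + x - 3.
[K:Q] = 2

The discriminant of x^2 + (1)*x + (-3) is b^2 - 4c = 1 - (-12) = 13. Since 13 is not a perfect square in Q, the polynomial is irreducible over Q. Its two roots generate a degree-2 extension, so [K:Q] = 2.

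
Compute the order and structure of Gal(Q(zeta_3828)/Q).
|Gal(Q(zeta_3828)/Q)| = phi(3828) = 1120; group ≅ (Z/3828Z)^* ≅ Z/2Z × Z/2Z × Z/10Z × Z/28Z

The n-th cyclotomic polynomial Φ_3828(x) is the minimal polynomial of zeta_3828 over Q and has degree phi(3828) = 1120. So Q(zeta_3828) is a degree-1120 Galois extension with Galois group (Z/3828Z)^*. By CRT, (Z/3828Z)^* ≅ (Z/4Z)^* × (Z/3Z)^* × (Z/11Z)^* × (Z/29Z)^*. Each prime-power unit group is (Z/4Z)^* ≅ Z/2Z; (Z/3Z)^* ≅ Z/2Z; (Z/11Z)^* ≅ Z/10Z; (Z/29Z)^* ≅ Z/28Z. Hence Gal(Q(zeta_3828)/Q) ≅ Z/2Z × Z/2Z × Z/10Z × Z/28Z.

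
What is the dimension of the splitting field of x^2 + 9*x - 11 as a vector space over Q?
[K:Q] = 2

The discriminant of x^2 + (9)*x + (-11) is b^2 - 4c = 81 - (-44) = 125. Since 125 is not a perfect square in Q, the polynomial is irreducible over Q. Its two roots generate a degree-2 extension, so [K:Q] = 2.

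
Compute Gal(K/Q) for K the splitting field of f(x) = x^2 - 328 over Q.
Gal(K/Q) = Z/2Z (cyclic of order 2)

x^2 - 328 is irreducible over Q since 328 is not a rational square. The splitting field Q(sqrt(328)) has degree 2 over Q, and its unique nontrivial automorphism is sqrt(328) ↦ -sqrt(328). Hence Gal(Q(sqrt(328))/Q) = Z/2Z.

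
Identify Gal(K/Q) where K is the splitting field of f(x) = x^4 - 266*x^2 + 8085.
Gal(K/Q) = V_4 (Klein four-group, Z/2Z × Z/2Z)

f factors as (x^2 - 231)(x^2 - 35), so the splitting field is K = Q(sqrt(231), sqrt(35)). The elements 231, 35, 8085 are all non-squares in Q, so sqrt(231) and sqrt(35) generate independent quadratic extensions. Thus [K:Q] = 4 and Gal(K/Q) is generated by the two order-2 automorphisms sqrt(231) ↦ -sqrt(231) and sqrt(35) ↦ -sqrt(35), giving V_4.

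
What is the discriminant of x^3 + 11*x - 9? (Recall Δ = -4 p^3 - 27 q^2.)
Δ = -7511

For a depressed cubic x^3 + p x + q the discriminant is Δ = -4 p^3 - 27 q^2 = -4*(11)^3 - 27*(-9)^2 = -5324 - 2187 = -7511.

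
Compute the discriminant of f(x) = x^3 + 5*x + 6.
Δ = -1472

For a depressed cubic x^3 + p x + q the discriminant is Δ = -4 p^3 - 27 q^2 = -4*(5)^3 - 27*(6)^2 = -500 - 972 = -1472.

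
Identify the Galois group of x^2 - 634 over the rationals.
Gal(K/Q) = Z/2Z (cyclic of order 2)

x^2 - 634 is irreducible over Q since 634 is not a rational square. The splitting field Q(sqrt(634)) has degree 2 over Q, and its unique nontrivial automorphism is sqrt(634) ↦ -sqrt(634). Hence Gal(Q(sqrt(634))/Q) = Z/2Z.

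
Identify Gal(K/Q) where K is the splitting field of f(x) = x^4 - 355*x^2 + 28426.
Gal(K/Q) = V_4 (Klein four-group, Z/2Z × Z/2Z)

f factors as (x^2 - 233)(x^2 - 122), so the splitting field is K = Q(sqrt(233), sqrt(122)). The elements 233, 122, 28426 are all non-squares in Q, so sqrt(233) and sqrt(122) generate independent quadratic extensions. Thus [K:Q] = 4 and Gal(K/Q) is generated by the two order-2 automorphisms sqrt(233) ↦ -sqrt(233) and sqrt(122) ↦ -sqrt(122), giving V_4.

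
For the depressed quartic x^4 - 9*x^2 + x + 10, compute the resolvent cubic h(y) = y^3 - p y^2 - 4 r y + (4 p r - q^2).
h(y) = y^3 + 9*y^2 - 40*y - 361

Identify coefficients: p = -9, q = 1, r = 10.
Plug into h(y) = y^3 - p y^2 - 4 r y + (4 p r - q^2):
  h(y) = y^3 - (-9) y^2 - 4*(10) y + (4*(-9)*(10) - (1)^2)
       = y^3 + (9) y^2 + (-40) y + (-361).
Simplifying: h(y) = y^3 + 9*y^2 - 40*y - 361.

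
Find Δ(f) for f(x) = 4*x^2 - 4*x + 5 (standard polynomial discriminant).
Δ = -64

For a quadratic a x^2 + b x + c the discriminant is Δ = b^2 - 4ac = (-4)^2 - 4*(4)*(5) = 16 - (80) = -64.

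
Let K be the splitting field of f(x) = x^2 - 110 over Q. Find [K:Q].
[K:Q] = 2

The polynomial x^2 - 110 is irreducible over Q since 110 is not a perfect square. Its splitting field is Q(sqrt(110)), which has degree 2 over Q.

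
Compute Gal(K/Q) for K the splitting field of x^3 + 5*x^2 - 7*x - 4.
Gal(K/Q) = S_3 (symmetric group of order 6)

Compute the discriminant of x^3 + (5)*x^2 + (-7)*x + (-4): Δ = 6685. Since Δ is not a rational square, the Galois group is not contained in A_3; it must be the full S_3 (irreducibility of the cubic rules out anything smaller).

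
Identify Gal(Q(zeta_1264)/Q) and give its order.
|Gal(Q(zeta_1264)/Q)| = phi(1264) = 624; group ≅ (Z/1264Z)^* ≅ Z/2Z × Z/4Z × Z/78Z

The n-th cyclotomic polynomial Φ_1264(x) is the minimal polynomial of zeta_1264 over Q and has degree phi(1264) = 624. So Q(zeta_1264) is a degree-624 Galois extension with Galois group (Z/1264Z)^*. By CRT, (Z/1264Z)^* ≅ (Z/16Z)^* × (Z/79Z)^*. Each prime-power unit group is (Z/16Z)^* ≅ Z/2Z × Z/4Z; (Z/79Z)^* ≅ Z/78Z. Hence Gal(Q(zeta_1264)/Q) ≅ Z/2Z × Z/4Z × Z/78Z.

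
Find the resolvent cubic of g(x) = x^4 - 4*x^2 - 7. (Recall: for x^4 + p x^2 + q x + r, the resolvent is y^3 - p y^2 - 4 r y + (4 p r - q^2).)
h(y) = y^3 + 4*y^2 + 28*y + 112

Identify coefficients: p = -4, q = 0, r = -7.
Plug into h(y) = y^3 - p y^2 - 4 r y + (4 p r - q^2):
  h(y) = y^3 - (-4) y^2 - 4*(-7) y + (4*(-4)*(-7) - (0)^2)
       = y^3 + (4) y^2 + (28) y + (112).
Simplifying: h(y) = y^3 + 4*y^2 + 28*y + 112.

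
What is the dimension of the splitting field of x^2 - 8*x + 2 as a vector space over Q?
[K:Q] = 2

The discriminant of x^2 + (-8)*x + (2) is b^2 - 4c = 64 - (8) = 56. Since 56 is not a perfect square in Q, the polynomial is irreducible over Q. Its two roots generate a degree-2 extension, so [K:Q] = 2.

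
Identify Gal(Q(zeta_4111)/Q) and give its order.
|Gal(Q(zeta_4111)/Q)| = phi(4111) = 4110; group ≅ (Z/4111Z)^* ≅ Z/4110Z

The n-th cyclotomic polynomial Φ_4111(x) is the minimal polynomial of zeta_4111 over Q and has degree phi(4111) = 4110. So Q(zeta_4111) is a degree-4110 Galois extension with Galois group (Z/4111Z)^*. (Z/4111Z)^* is cyclic since 4111 is an odd prime power (or 4). Hence Gal(Q(zeta_4111)/Q) ≅ Z/4110Z.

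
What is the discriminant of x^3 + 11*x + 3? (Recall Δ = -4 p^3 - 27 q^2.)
Δ = -5567

For a depressed cubic x^3 + p x + q the discriminant is Δ = -4 p^3 - 27 q^2 = -4*(11)^3 - 27*(3)^2 = -5324 - 243 = -5567.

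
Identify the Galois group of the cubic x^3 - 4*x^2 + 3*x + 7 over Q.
Gal(K/Q) = S_3 (symmetric group of order 6)

Compute the discriminant of x^3 + (-4)*x^2 + (3)*x + (7): Δ = -1007. Since Δ is not a rational square, the Galois group is not contained in A_3; it must be the full S_3 (irreducibility of the cubic rules out anything smaller).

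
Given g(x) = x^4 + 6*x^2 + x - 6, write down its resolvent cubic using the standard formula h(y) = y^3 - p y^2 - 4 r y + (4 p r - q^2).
h(y) = y^3 - 6*y^2 + 24*y - 145

Identify coefficients: p = 6, q = 1, r = -6.
Plug into h(y) = y^3 - p y^2 - 4 r y + (4 p r - q^2):
  h(y) = y^3 - (6) y^2 - 4*(-6) y + (4*(6)*(-6) - (1)^2)
       = y^3 + (-6) y^2 + (24) y + (-145).
Simplifying: h(y) = y^3 - 6*y^2 + 24*y - 145.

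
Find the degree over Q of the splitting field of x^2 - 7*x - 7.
[K:Q] = 2

The discriminant of x^2 + (-7)*x + (-7) is b^2 - 4c = 49 - (-28) = 77. Since 77 is not a perfect square in Q, the polynomial is irreducible over Q. Its two roots generate a degree-2 extension, so [K:Q] = 2.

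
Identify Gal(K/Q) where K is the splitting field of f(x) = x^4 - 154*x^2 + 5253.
Gal(K/Q) = V_4 (Klein four-group, Z/2Z × Z/2Z)

f factors as (x^2 - 103)(x^2 - 51), so the splitting field is K = Q(sqrt(103), sqrt(51)). The elements 103, 51, 5253 are all non-squares in Q, so sqrt(103) and sqrt(51) generate independent quadratic extensions. Thus [K:Q] = 4 and Gal(K/Q) is generated by the two order-2 automorphisms sqrt(103) ↦ -sqrt(103) and sqrt(51) ↦ -sqrt(51), giving V_4.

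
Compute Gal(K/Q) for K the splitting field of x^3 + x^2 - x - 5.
Gal(K/Q) = S_3 (symmetric group of order 6)

Compute the discriminant of x^3 + (1)*x^2 + (-1)*x + (-5): Δ = -560. Since Δ is not a rational square, the Galois group is not contained in A_3; it must be the full S_3 (irreducibility of the cubic rules out anything smaller).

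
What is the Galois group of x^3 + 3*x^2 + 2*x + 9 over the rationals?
Gal(K/Q) = S_3 (symmetric group of order 6)

Compute the discriminant of x^3 + (3)*x^2 + (2)*x + (9): Δ = -2183. Since Δ is not a rational square, the Galois group is not contained in A_3; it must be the full S_3 (irreducibility of the cubic rules out anything smaller).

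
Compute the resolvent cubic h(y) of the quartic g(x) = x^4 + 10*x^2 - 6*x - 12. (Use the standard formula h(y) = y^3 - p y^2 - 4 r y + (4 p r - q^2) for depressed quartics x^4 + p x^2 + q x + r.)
h(y) = y^3 - 10*y^2 + 48*y - 516

Identify coefficients: p = 10, q = -6, r = -12.
Plug into h(y) = y^3 - p y^2 - 4 r y + (4 p r - q^2):
  h(y) = y^3 - (10) y^2 - 4*(-12) y + (4*(10)*(-12) - (-6)^2)
       = y^3 + (-10) y^2 + (48) y + (-516).
Simplifying: h(y) = y^3 - 10*y^2 + 48*y - 516.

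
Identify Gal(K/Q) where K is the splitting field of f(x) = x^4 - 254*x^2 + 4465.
Gal(K/Q) = V_4 (Klein four-group, Z/2Z × Z/2Z)

f factors as (x^2 - 235)(x^2 - 19), so the splitting field is K = Q(sqrt(235), sqrt(19)). The elements 235, 19, 4465 are all non-squares in Q, so sqrt(235) and sqrt(19) generate independent quadratic extensions. Thus [K:Q] = 4 and Gal(K/Q) is generated by the two order-2 automorphisms sqrt(235) ↦ -sqrt(235) and sqrt(19) ↦ -sqrt(19), giving V_4.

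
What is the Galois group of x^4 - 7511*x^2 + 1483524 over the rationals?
Gal(K/Q) = Z/2Z (cyclic of order 2)

f factors as (x^2 - 7308)(x^2 - 203), so the splitting field is K = Q(sqrt(7308), sqrt(203)). The squarefree part of 7308 is 203 and the squarefree part of 203 is also 203, so sqrt(7308) and sqrt(203) are both rational multiples of sqrt(203). Hence Q(sqrt(7308)) = Q(sqrt(203)) = Q(sqrt(203)), and the splitting field collapses to a single degree-2 extension with Galois group Z/2Z.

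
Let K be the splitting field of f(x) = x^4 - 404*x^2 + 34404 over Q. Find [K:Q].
[K:Q] = 4

f factors as (x^2 - 282)(x^2 - 122); the splitting field is K = Q(sqrt(282), sqrt(122)). Since 282, 122, and 34404 are all non-squares in Q, the three subfields Q(sqrt(282)), Q(sqrt(122)), Q(sqrt(34404)) are distinct degree-2 extensions, so [K:Q] = 4 (Klein four Galois group).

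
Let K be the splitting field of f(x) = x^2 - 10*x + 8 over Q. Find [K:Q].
[K:Q] = 2

The discriminant of x^2 + (-10)*x + (8) is b^2 - 4c = 100 - (32) = 68. Since 68 is not a perfect square in Q, the polynomial is irreducible over Q. Its two roots generate a degree-2 extension, so [K:Q] = 2.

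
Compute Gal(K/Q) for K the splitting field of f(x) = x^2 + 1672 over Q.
Gal(K/Q) = Z/2Z (cyclic of order 2)

x^2 + 1672 is irreducible over Q since -1672 is not a rational square. The splitting field Q(sqrt(-1672)) has degree 2 over Q, and its unique nontrivial automorphism is sqrt(-1672) ↦ -sqrt(-1672). Hence Gal(Q(sqrt(-1672))/Q) = Z/2Z.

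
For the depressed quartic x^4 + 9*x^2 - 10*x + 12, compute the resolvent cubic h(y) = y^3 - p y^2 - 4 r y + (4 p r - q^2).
h(y) = y^3 - 9*y^2 - 48*y + 332

Identify coefficients: p = 9, q = -10, r = 12.
Plug into h(y) = y^3 - p y^2 - 4 r y + (4 p r - q^2):
  h(y) = y^3 - (9) y^2 - 4*(12) y + (4*(9)*(12) - (-10)^2)
       = y^3 + (-9) y^2 + (-48) y + (332).
Simplifying: h(y) = y^3 - 9*y^2 - 48*y + 332.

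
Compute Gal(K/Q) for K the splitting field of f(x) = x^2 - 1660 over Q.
Gal(K/Q) = Z/2Z (cyclic of order 2)

x^2 - 1660 is irreducible over Q since 1660 is not a rational square. The splitting field Q(sqrt(1660)) has degree 2 over Q, and its unique nontrivial automorphism is sqrt(1660) ↦ -sqrt(1660). Hence Gal(Q(sqrt(1660))/Q) = Z/2Z.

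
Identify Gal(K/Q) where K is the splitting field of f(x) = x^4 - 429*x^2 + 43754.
Gal(K/Q) = V_4 (Klein four-group, Z/2Z × Z/2Z)

f factors as (x^2 - 262)(x^2 - 167), so the splitting field is K = Q(sqrt(262), sqrt(167)). The elements 262, 167, 43754 are all non-squares in Q, so sqrt(262) and sqrt(167) generate independent quadratic extensions. Thus [K:Q] = 4 and Gal(K/Q) is generated by the two order-2 automorphisms sqrt(262) ↦ -sqrt(262) and sqrt(167) ↦ -sqrt(167), giving V_4.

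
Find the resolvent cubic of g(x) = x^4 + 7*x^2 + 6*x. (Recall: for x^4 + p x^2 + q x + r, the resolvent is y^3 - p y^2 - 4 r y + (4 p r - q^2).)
h(y) = y^3 - 7*y^2 - 36

Identify coefficients: p = 7, q = 6, r = 0.
Plug into h(y) = y^3 - p y^2 - 4 r y + (4 p r - q^2):
  h(y) = y^3 - (7) y^2 - 4*(0) y + (4*(7)*(0) - (6)^2)
       = y^3 + (-7) y^2 + (0) y + (-36).
Simplifying: h(y) = y^3 - 7*y^2 - 36.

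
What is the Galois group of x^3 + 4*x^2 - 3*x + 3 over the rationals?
Gal(K/Q) = S_3 (symmetric group of order 6)

Compute the discriminant of x^3 + (4)*x^2 + (-3)*x + (3): Δ = -1407. Since Δ is not a rational square, the Galois group is not contained in A_3; it must be the full S_3 (irreducibility of the cubic rules out anything smaller).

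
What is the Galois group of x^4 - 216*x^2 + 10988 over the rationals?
Gal(K/Q) = V_4 (Klein four-group, Z/2Z × Z/2Z)

f factors as (x^2 - 134)(x^2 - 82), so the splitting field is K = Q(sqrt(134), sqrt(82)). The elements 134, 82, 10988 are all non-squares in Q, so sqrt(134) and sqrt(82) generate independent quadratic extensions. Thus [K:Q] = 4 and Gal(K/Q) is generated by the two order-2 automorphisms sqrt(134) ↦ -sqrt(134) and sqrt(82) ↦ -sqrt(82), giving V_4.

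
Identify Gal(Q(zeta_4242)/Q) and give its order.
|Gal(Q(zeta_4242)/Q)| = phi(4242) = 1200; group ≅ (Z/4242Z)^* ≅ Z/2Z × Z/6Z × Z/100Z

The n-th cyclotomic polynomial Φ_4242(x) is the minimal polynomial of zeta_4242 over Q and has degree phi(4242) = 1200. So Q(zeta_4242) is a degree-1200 Galois extension with Galois group (Z/4242Z)^*. By CRT, (Z/4242Z)^* ≅ (Z/2Z)^* × (Z/3Z)^* × (Z/7Z)^* × (Z/101Z)^*. Each prime-power unit group is (Z/2Z)^* ≅ trivial group (order 1); (Z/3Z)^* ≅ Z/2Z; (Z/7Z)^* ≅ Z/6Z; (Z/101Z)^* ≅ Z/100Z. Hence Gal(Q(zeta_4242)/Q) ≅ Z/2Z × Z/6Z × Z/100Z.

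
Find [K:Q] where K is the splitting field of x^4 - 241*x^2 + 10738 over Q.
[K:Q] = 4

f factors as (x^2 - 59)(x^2 - 182); the splitting field is K = Q(sqrt(59), sqrt(182)). Since 59, 182, and 10738 are all non-squares in Q, the three subfields Q(sqrt(59)), Q(sqrt(182)), Q(sqrt(10738)) are distinct degree-2 extensions, so [K:Q] = 4 (Klein four Galois group).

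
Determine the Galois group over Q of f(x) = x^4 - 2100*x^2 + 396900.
Gal(K/Q) = Z/2Z (cyclic of order 2)

f factors as (x^2 - 1890)(x^2 - 210), so the splitting field is K = Q(sqrt(1890), sqrt(210)). The squarefree part of 1890 is 210 and the squarefree part of 210 is also 210, so sqrt(1890) and sqrt(210) are both rational multiples of sqrt(210). Hence Q(sqrt(1890)) = Q(sqrt(210)) = Q(sqrt(210)), and the splitting field collapses to a single degree-2 extension with Galois group Z/2Z.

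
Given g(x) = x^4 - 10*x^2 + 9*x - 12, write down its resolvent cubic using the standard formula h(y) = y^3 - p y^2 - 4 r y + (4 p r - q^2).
h(y) = y^3 + 10*y^2 + 48*y + 399

Identify coefficients: p = -10, q = 9, r = -12.
Plug into h(y) = y^3 - p y^2 - 4 r y + (4 p r - q^2):
  h(y) = y^3 - (-10) y^2 - 4*(-12) y + (4*(-10)*(-12) - (9)^2)
       = y^3 + (10) y^2 + (48) y + (399).
Simplifying: h(y) = y^3 + 10*y^2 + 48*y + 399.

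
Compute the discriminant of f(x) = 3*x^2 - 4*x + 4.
Δ = -32

For a quadratic a x^2 + b x + c the discriminant is Δ = b^2 - 4ac = (-4)^2 - 4*(3)*(4) = 16 - (48) = -32.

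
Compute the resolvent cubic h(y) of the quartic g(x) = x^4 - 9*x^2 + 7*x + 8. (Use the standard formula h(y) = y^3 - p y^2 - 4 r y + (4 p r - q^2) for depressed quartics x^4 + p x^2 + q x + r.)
h(y) = y^3 + 9*y^2 - 32*y - 337

Identify coefficients: p = -9, q = 7, r = 8.
Plug into h(y) = y^3 - p y^2 - 4 r y + (4 p r - q^2):
  h(y) = y^3 - (-9) y^2 - 4*(8) y + (4*(-9)*(8) - (7)^2)
       = y^3 + (9) y^2 + (-32) y + (-337).
Simplifying: h(y) = y^3 + 9*y^2 - 32*y - 337.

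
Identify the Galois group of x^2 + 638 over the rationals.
Gal(K/Q) = Z/2Z (cyclic of order 2)

x^2 + 638 is irreducible over Q since -638 is not a rational square. The splitting field Q(sqrt(-638)) has degree 2 over Q, and its unique nontrivial automorphism is sqrt(-638) ↦ -sqrt(-638). Hence Gal(Q(sqrt(-638))/Q) = Z/2Z.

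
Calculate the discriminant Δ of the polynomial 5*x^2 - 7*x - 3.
Δ = 109

For a quadratic a x^2 + b x + c the discriminant is Δ = b^2 - 4ac = (-7)^2 - 4*(5)*(-3) = 49 - (-60) = 109.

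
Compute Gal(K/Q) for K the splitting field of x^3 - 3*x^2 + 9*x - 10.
Gal(K/Q) = S_3 (symmetric group of order 6)

Compute the discriminant of x^3 + (-3)*x^2 + (9)*x + (-10): Δ = -1107. Since Δ is not a rational square, the Galois group is not contained in A_3; it must be the full S_3 (irreducibility of the cubic rules out anything smaller).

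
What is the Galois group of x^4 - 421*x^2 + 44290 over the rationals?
Gal(K/Q) = V_4 (Klein four-group, Z/2Z × Z/2Z)

f factors as (x^2 - 215)(x^2 - 206), so the splitting field is K = Q(sqrt(215), sqrt(206)). The elements 215, 206, 44290 are all non-squares in Q, so sqrt(215) and sqrt(206) generate independent quadratic extensions. Thus [K:Q] = 4 and Gal(K/Q) is generated by the two order-2 automorphisms sqrt(215) ↦ -sqrt(215) and sqrt(206) ↦ -sqrt(206), giving V_4.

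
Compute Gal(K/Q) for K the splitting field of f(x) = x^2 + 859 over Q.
Gal(K/Q) = Z/2Z (cyclic of order 2)

x^2 + 859 is irreducible over Q since -859 is not a rational square. The splitting field Q(sqrt(-859)) has degree 2 over Q, and its unique nontrivial automorphism is sqrt(-859) ↦ -sqrt(-859). Hence Gal(Q(sqrt(-859))/Q) = Z/2Z.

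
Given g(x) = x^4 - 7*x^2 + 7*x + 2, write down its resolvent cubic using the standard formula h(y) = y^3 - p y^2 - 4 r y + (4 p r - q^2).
h(y) = y^3 + 7*y^2 - 8*y - 105

Identify coefficients: p = -7, q = 7, r = 2.
Plug into h(y) = y^3 - p y^2 - 4 r y + (4 p r - q^2):
  h(y) = y^3 - (-7) y^2 - 4*(2) y + (4*(-7)*(2) - (7)^2)
       = y^3 + (7) y^2 + (-8) y + (-105).
Simplifying: h(y) = y^3 + 7*y^2 - 8*y - 105.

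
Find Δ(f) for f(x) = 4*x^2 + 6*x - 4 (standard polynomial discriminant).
Δ = 100

For a quadratic a x^2 + b x + c the discriminant is Δ = b^2 - 4ac = (6)^2 - 4*(4)*(-4) = 36 - (-64) = 100.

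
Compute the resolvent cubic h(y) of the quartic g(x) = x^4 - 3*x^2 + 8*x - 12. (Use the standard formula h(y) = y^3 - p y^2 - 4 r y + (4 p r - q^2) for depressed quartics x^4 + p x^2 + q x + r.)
h(y) = y^3 + 3*y^2 + 48*y + 80

Identify coefficients: p = -3, q = 8, r = -12.
Plug into h(y) = y^3 - p y^2 - 4 r y + (4 p r - q^2):
  h(y) = y^3 - (-3) y^2 - 4*(-12) y + (4*(-3)*(-12) - (8)^2)
       = y^3 + (3) y^2 + (48) y + (80).
Simplifying: h(y) = y^3 + 3*y^2 + 48*y + 80.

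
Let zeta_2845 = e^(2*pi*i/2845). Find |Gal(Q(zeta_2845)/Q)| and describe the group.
|Gal(Q(zeta_2845)/Q)| = phi(2845) = 2272; group ≅ (Z/2845Z)^* ≅ Z/4Z × Z/568Z

The n-th cyclotomic polynomial Φ_2845(x) is the minimal polynomial of zeta_2845 over Q and has degree phi(2845) = 2272. So Q(zeta_2845) is a degree-2272 Galois extension with Galois group (Z/2845Z)^*. By CRT, (Z/2845Z)^* ≅ (Z/5Z)^* × (Z/569Z)^*. Each prime-power unit group is (Z/5Z)^* ≅ Z/4Z; (Z/569Z)^* ≅ Z/568Z. Hence Gal(Q(zeta_2845)/Q) ≅ Z/4Z × Z/568Z.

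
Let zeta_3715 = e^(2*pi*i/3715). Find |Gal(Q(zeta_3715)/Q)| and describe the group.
|Gal(Q(zeta_3715)/Q)| = phi(3715) = 2968; group ≅ (Z/3715Z)^* ≅ Z/4Z × Z/742Z

The n-th cyclotomic polynomial Φ_3715(x) is the minimal polynomial of zeta_3715 over Q and has degree phi(3715) = 2968. So Q(zeta_3715) is a degree-2968 Galois extension with Galois group (Z/3715Z)^*. By CRT, (Z/3715Z)^* ≅ (Z/5Z)^* × (Z/743Z)^*. Each prime-power unit group is (Z/5Z)^* ≅ Z/4Z; (Z/743Z)^* ≅ Z/742Z. Hence Gal(Q(zeta_3715)/Q) ≅ Z/4Z × Z/742Z.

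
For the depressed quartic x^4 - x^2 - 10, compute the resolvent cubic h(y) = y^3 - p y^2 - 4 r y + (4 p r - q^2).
h(y) = y^3 + y^2 + 40*y + 40

Identify coefficients: p = -1, q = 0, r = -10.
Plug into h(y) = y^3 - p y^2 - 4 r y + (4 p r - q^2):
  h(y) = y^3 - (-1) y^2 - 4*(-10) y + (4*(-1)*(-10) - (0)^2)
       = y^3 + (1) y^2 + (40) y + (40).
Simplifying: h(y) = y^3 + y^2 + 40*y + 40.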